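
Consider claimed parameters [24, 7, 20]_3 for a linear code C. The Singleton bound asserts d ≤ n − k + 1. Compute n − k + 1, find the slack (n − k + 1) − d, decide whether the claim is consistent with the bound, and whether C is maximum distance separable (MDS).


Singleton RHS = n − k + 1 = 18, slack = -2, bound violated (no such code; not MDS).

Singleton bound: d ≤ n − k + 1.
Here n = 24, k = 7, so n − k + 1 = 18.
Given d = 20, check d ≤ 18: NO.
Slack = (n − k + 1) − d = -2.
The slack is negative: d = 20 exceeds n − k + 1 = 18 by 2, so the Singleton bound is violated and no linear [24, 7, 20]_3 code can exist. In particular it is not MDS (MDS requires d = n − k + 1 exactly).
Description: the claimed parameters are [24, 7, 20]_3; such a code would be impossible (violates the Singleton bound).


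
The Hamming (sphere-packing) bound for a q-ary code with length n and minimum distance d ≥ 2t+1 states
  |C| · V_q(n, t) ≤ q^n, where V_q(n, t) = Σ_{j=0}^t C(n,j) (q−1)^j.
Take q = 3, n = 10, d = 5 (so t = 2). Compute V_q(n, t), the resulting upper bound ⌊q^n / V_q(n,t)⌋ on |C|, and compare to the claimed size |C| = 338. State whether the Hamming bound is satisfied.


V_q(n, t) = 201, q^n = 59049, Hamming bound = 293, |C| = 338 > bound (violated).

Step 1: Compute V_q(n, t) = Σ_{j=0}^2 C(n, j) (q−1)^j.
  j = 0: C(10,0)·(2)^0 = 1·1 = 1.
  j = 1: C(10,1)·(2)^1 = 10·2 = 20.
  j = 2: C(10,2)·(2)^2 = 45·4 = 180.
  V_q(n, t) = 1 + 20 + 180 = 201.
Step 2: q^n = 3^10 = 59049.
Step 3: Hamming bound ⌊q^n / V_q(n,t)⌋ = ⌊59049/201⌋ = 293.
Step 4: Compare |C| = 338 to 293: violated.
The claimed |C| lies above the Hamming bound, so no 3-ary code of length 10 with d ≥ 5 can have 338 codewords.


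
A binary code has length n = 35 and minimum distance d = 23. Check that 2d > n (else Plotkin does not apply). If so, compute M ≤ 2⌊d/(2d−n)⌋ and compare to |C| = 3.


Plotkin bound M ≤ 4; given |C| = 3 ≤ bound (satisfied).

Check applicability: 2d = 46, n = 35.
2d − n = 11 > 0, so Plotkin applies.
Compute d/(2d−n) = 23/11 ≈ 2.0909.
⌊d/(2d−n)⌋ = 2.
Plotkin bound: M ≤ 2·2 = 4.
Given |C| = 3, check: satisfied.
This |C| is below the Plotkin bound.


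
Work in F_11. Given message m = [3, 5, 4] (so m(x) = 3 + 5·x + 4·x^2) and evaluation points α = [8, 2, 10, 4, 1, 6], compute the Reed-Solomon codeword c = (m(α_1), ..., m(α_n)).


c = [2, 7, 2, 10, 1, 1]

Message polynomial: m(x) = 3 + 5·x + 4·x^2 (mod 11).
For each evaluation point α_i, compute m(α_i) mod 11:
  α_1 = 8: Horner steps 4 → 4 → 2, so m(8) = 2.
  α_2 = 2: Horner steps 4 → 2 → 7, so m(2) = 7.
  α_3 = 10: Horner steps 4 → 1 → 2, so m(10) = 2.
  α_4 = 4: Horner steps 4 → 10 → 10, so m(4) = 10.
  α_5 = 1: Horner steps 4 → 9 → 1, so m(1) = 1.
  α_6 = 6: Horner steps 4 → 7 → 1, so m(6) = 1.
Codeword c = [2, 7, 2, 10, 1, 1] ∈ F_11^6.


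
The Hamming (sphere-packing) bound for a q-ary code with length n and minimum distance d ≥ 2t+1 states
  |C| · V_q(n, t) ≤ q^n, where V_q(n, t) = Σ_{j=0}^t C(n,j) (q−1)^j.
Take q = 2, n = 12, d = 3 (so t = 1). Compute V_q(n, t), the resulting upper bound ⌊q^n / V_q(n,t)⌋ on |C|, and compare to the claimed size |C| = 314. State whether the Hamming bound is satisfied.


V_q(n, t) = 13, q^n = 4096, Hamming bound = 315, |C| = 314 ≤ bound (satisfied).

Step 1: Compute V_q(n, t) = Σ_{j=0}^1 C(n, j) (q−1)^j.
  j = 0: C(12,0)·(1)^0 = 1·1 = 1.
  j = 1: C(12,1)·(1)^1 = 12·1 = 12.
  V_q(n, t) = 1 + 12 = 13.
Step 2: q^n = 2^12 = 4096.
Step 3: Hamming bound ⌊q^n / V_q(n,t)⌋ = ⌊4096/13⌋ = 315.
Step 4: Compare |C| = 314 to 315: satisfied.
The claimed |C| lies below the Hamming bound.


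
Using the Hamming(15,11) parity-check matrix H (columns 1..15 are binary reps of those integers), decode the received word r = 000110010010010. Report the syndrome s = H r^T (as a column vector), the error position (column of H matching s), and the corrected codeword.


s = (1, 1, 0, 0)^T, error position = 12, corrected codeword c = 000110010011010

Compute s = H r^T mod 2 one row at a time:
  s_1 = 1 + 0 + 0 + 1 + 0 + 0 + 1 + 0 = 3 ≡ 1 (mod 2).
  s_2 = 1 + 1 + 0 + 0 + 0 + 0 + 1 + 0 = 3 ≡ 1 (mod 2).
  s_3 = 0 + 0 + 0 + 0 + 0 + 1 + 1 + 0 = 2 ≡ 0 (mod 2).
  s_4 = 0 + 0 + 1 + 0 + 0 + 1 + 0 + 0 = 2 ≡ 0 (mod 2).
s = (1, 1, 0, 0)^T — this equals column 12 of H (binary 1100), so error is at position 12.
Correct: flip bit 12 of r = 000110010010010 to get c = 000110010011010.


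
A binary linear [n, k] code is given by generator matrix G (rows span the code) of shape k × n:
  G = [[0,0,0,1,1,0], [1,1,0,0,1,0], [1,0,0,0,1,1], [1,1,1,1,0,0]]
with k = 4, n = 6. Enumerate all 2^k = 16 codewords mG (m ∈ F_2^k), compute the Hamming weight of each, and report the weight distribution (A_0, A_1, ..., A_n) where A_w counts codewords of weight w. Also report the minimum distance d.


Weight distribution: A_0 = 1, A_1 = 1, A_2 = 2, A_3 = 6, A_4 = 5, A_5 = 1. Minimum distance d = 1.

Enumerate all 2^4 = 16 messages m ∈ F_2^4.
For each, compute codeword c = mG in F_2^6, then tally its weight.
  m = 0000 → c = 000000, weight = 0.
  m = 1000 → c = 000110, weight = 2.
  m = 0100 → c = 110010, weight = 3.
  m = 1100 → c = 110100, weight = 3.
  m = 0010 → c = 100011, weight = 3.
  m = 1010 → c = 100101, weight = 3.
  m = 0110 → c = 010001, weight = 2.
  m = 1110 → c = 010111, weight = 4.
  m = 0001 → c = 111100, weight = 4.
  m = 1001 → c = 111010, weight = 4.
  m = 0101 → c = 001110, weight = 3.
  m = 1101 → c = 001000, weight = 1.
  m = 0011 → c = 011111, weight = 5.
  m = 1011 → c = 011001, weight = 3.
  m = 0111 → c = 101101, weight = 4.
  m = 1111 → c = 101011, weight = 4.
Tally weights:
  weight 0: 1 codewords.
  weight 1: 1 codewords.
  weight 2: 2 codewords.
  weight 3: 6 codewords.
  weight 4: 5 codewords.
  weight 5: 1 codewords.
Minimum distance d = smallest w > 0 with A_w > 0 = 1.
Sanity: Σ A_w = 16 = 2^4 = 16 ✓.


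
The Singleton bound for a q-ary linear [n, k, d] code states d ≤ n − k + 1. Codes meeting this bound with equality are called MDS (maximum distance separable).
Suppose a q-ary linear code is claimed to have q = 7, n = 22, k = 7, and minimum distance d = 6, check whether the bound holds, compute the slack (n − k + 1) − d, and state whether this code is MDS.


Singleton RHS = n − k + 1 = 16, slack = 10, bound satisfied, not MDS.

Singleton bound: d ≤ n − k + 1.
Here n = 22, k = 7, so n − k + 1 = 16.
Given d = 6, check d ≤ 16: YES.
Slack = (n − k + 1) − d = 10.
The code is NOT MDS (slack = 10 > 0).
Description: the claimed parameters are [22, 7, 6]_7; such a code would be non-MDS.


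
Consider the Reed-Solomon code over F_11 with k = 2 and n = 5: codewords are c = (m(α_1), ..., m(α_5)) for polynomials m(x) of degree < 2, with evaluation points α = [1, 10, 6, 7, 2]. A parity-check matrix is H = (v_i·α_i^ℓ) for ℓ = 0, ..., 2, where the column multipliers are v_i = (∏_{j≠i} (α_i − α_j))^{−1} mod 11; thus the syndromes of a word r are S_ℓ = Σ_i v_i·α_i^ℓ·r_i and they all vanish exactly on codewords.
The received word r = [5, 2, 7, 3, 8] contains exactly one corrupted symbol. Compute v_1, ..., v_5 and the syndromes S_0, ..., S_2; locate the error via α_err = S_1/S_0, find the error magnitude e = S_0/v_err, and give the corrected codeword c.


S = (8, 5, 10), error at position 5, error magnitude e = 7, c = [5, 2, 7, 3, 1].

Step 1: column multipliers v_i = (∏_{j≠i}(α_i − α_j))^{−1} mod 11.
  i = 1 (α = 1): (1−10)(1−6)(1−7)(1−2) = (−9)·(−5)·(−6)·(−1) = 270 ≡ 6, so v_1 = 6^{−1} = 2 (mod 11).
  i = 2 (α = 10): (10−1)(10−6)(10−7)(10−2) = 9·4·3·8 = 864 ≡ 6, so v_2 = 6^{−1} = 2 (mod 11).
  i = 3 (α = 6): (6−1)(6−10)(6−7)(6−2) = 5·(−4)·(−1)·4 = 80 ≡ 3, so v_3 = 3^{−1} = 4 (mod 11).
  i = 4 (α = 7): (7−1)(7−10)(7−6)(7−2) = 6·(−3)·1·5 = −90 ≡ 9, so v_4 = 9^{−1} = 5 (mod 11).
  i = 5 (α = 2): (2−1)(2−10)(2−6)(2−7) = 1·(−8)·(−4)·(−5) = −160 ≡ 5, so v_5 = 5^{−1} = 9 (mod 11).
  v = [2, 2, 4, 5, 9].
Step 2: syndromes of r = [5, 2, 7, 3, 8] (all sums mod 11).
  S_0 = Σ v_i r_i = 2·5 + 2·2 + 4·7 + 5·3 + 9·8 = 129 ≡ 8.
  S_1 = Σ v_i α_i r_i = 2·1·5 + 2·10·2 + 4·6·7 + 5·7·3 + 9·2·8 = 467 ≡ 5.
  α_i^2 mod 11 = [1, 1, 3, 5, 4].
  S_2 = Σ v_i α_i^2 r_i = 2·1·5 + 2·1·2 + 4·3·7 + 5·5·3 + 9·4·8 = 461 ≡ 10.
  S = (8, 5, 10) ≠ 0, so r is not a codeword (an error is present).
Step 3: locate the error. For a single error e at position i, S_ℓ = v_i·e·α_i^ℓ, so α_err = S_1/S_0.
  S_0^{−1} = 8^{−1} = 7 (mod 11), so α_err = 5·7 = 35 ≡ 2 = α_5. Error position i = 5.
  Consistency check: S_2/S_1 = 10·9 = 90 ≡ 2 = α_err ✓ (single-error assumption holds).
Step 4: error magnitude e = S_0/v_5 = S_0·∏_{j≠5}(α_5 − α_j) = 8·5 = 40 ≡ 7 (mod 11).
Step 5: correct position 5: c_5 = r_5 − e = 8 − 7 ≡ 1 (mod 11). Hence c = [5, 2, 7, 3, 1].
  Check: interpolating c through the α_i gives m(x) = 9 + 7·x (degree < 2) with m(α_i) = c_i for every i, so c is indeed a codeword.


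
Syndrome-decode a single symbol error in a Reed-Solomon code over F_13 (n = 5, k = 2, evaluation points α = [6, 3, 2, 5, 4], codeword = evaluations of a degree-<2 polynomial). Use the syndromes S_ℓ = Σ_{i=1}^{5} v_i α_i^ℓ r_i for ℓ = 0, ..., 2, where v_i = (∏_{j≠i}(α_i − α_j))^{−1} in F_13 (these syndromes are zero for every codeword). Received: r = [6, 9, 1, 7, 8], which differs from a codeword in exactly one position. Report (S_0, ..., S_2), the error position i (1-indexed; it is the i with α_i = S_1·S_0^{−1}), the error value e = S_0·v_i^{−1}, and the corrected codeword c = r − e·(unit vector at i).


S = (11, 9, 5), error at position 3, error magnitude e = 4, c = [6, 9, 10, 7, 8].

Step 1: column multipliers v_i = (∏_{j≠i}(α_i − α_j))^{−1} mod 13.
  i = 1 (α = 6): (6−3)(6−2)(6−5)(6−4) = 3·4·1·2 = 24 ≡ 11, so v_1 = 11^{−1} = 6 (mod 13).
  i = 2 (α = 3): (3−6)(3−2)(3−5)(3−4) = (−3)·1·(−2)·(−1) = −6 ≡ 7, so v_2 = 7^{−1} = 2 (mod 13).
  i = 3 (α = 2): (2−6)(2−3)(2−5)(2−4) = (−4)·(−1)·(−3)·(−2) = 24 ≡ 11, so v_3 = 11^{−1} = 6 (mod 13).
  i = 4 (α = 5): (5−6)(5−3)(5−2)(5−4) = (−1)·2·3·1 = −6 ≡ 7, so v_4 = 7^{−1} = 2 (mod 13).
  i = 5 (α = 4): (4−6)(4−3)(4−2)(4−5) = (−2)·1·2·(−1) = 4 ≡ 4, so v_5 = 4^{−1} = 10 (mod 13).
  v = [6, 2, 6, 2, 10].
Step 2: syndromes of r = [6, 9, 1, 7, 8] (all sums mod 13).
  S_0 = Σ v_i r_i = 6·6 + 2·9 + 6·1 + 2·7 + 10·8 = 154 ≡ 11.
  S_1 = Σ v_i α_i r_i = 6·6·6 + 2·3·9 + 6·2·1 + 2·5·7 + 10·4·8 = 672 ≡ 9.
  α_i^2 mod 13 = [10, 9, 4, 12, 3].
  S_2 = Σ v_i α_i^2 r_i = 6·10·6 + 2·9·9 + 6·4·1 + 2·12·7 + 10·3·8 = 954 ≡ 5.
  S = (11, 9, 5) ≠ 0, so r is not a codeword (an error is present).
Step 3: locate the error. For a single error e at position i, S_ℓ = v_i·e·α_i^ℓ, so α_err = S_1/S_0.
  S_0^{−1} = 11^{−1} = 6 (mod 13), so α_err = 9·6 = 54 ≡ 2 = α_3. Error position i = 3.
  Consistency check: S_2/S_1 = 5·3 = 15 ≡ 2 = α_err ✓ (single-error assumption holds).
Step 4: error magnitude e = S_0/v_3 = S_0·∏_{j≠3}(α_3 − α_j) = 11·11 = 121 ≡ 4 (mod 13).
Step 5: correct position 3: c_3 = r_3 − e = 1 − 4 ≡ 10 (mod 13). Hence c = [6, 9, 10, 7, 8].
  Check: interpolating c through the α_i gives m(x) = 12 + 12·x (degree < 2) with m(α_i) = c_i for every i, so c is indeed a codeword.


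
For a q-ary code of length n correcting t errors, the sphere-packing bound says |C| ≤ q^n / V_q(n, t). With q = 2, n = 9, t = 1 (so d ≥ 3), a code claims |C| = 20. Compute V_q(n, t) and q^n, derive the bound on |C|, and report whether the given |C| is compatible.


V_q(n, t) = 10, q^n = 512, Hamming bound = 51, |C| = 20 ≤ bound (satisfied).

Step 1: Compute V_q(n, t) = Σ_{j=0}^1 C(n, j) (q−1)^j.
  j = 0: C(9,0)·(1)^0 = 1·1 = 1.
  j = 1: C(9,1)·(1)^1 = 9·1 = 9.
  V_q(n, t) = 1 + 9 = 10.
Step 2: q^n = 2^9 = 512.
Step 3: Hamming bound ⌊q^n / V_q(n,t)⌋ = ⌊512/10⌋ = 51.
Step 4: Compare |C| = 20 to 51: satisfied.
The claimed |C| lies below the Hamming bound.


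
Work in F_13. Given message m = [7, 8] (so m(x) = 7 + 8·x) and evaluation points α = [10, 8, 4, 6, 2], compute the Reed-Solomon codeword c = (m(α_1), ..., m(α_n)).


c = [9, 6, 0, 3, 10]

Message polynomial: m(x) = 7 + 8·x (mod 13).
For each evaluation point α_i, compute m(α_i) mod 13:
  α_1 = 10: Horner steps 8 → 9, so m(10) = 9.
  α_2 = 8: Horner steps 8 → 6, so m(8) = 6.
  α_3 = 4: Horner steps 8 → 0, so m(4) = 0.
  α_4 = 6: Horner steps 8 → 3, so m(6) = 3.
  α_5 = 2: Horner steps 8 → 10, so m(2) = 10.
Codeword c = [9, 6, 0, 3, 10] ∈ F_13^5.


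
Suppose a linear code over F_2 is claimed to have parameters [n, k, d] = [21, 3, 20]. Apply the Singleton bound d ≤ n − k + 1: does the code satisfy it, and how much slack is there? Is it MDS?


Singleton RHS = n − k + 1 = 19, slack = -1, bound violated (no such code; not MDS).

Singleton bound: d ≤ n − k + 1.
Here n = 21, k = 3, so n − k + 1 = 19.
Given d = 20, check d ≤ 19: NO.
Slack = (n − k + 1) − d = -1.
The slack is negative: d = 20 exceeds n − k + 1 = 19 by 1, so the Singleton bound is violated and no linear [21, 3, 20]_2 code can exist. In particular it is not MDS (MDS requires d = n − k + 1 exactly).
Description: the claimed parameters are [21, 3, 20]_2; such a code would be impossible (violates the Singleton bound).


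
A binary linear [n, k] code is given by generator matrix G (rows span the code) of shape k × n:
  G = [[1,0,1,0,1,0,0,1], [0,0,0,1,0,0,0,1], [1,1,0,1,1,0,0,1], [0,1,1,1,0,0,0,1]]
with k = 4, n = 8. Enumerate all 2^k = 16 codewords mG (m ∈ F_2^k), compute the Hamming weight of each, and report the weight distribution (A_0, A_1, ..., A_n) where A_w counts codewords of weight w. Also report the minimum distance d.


Weight distribution: A_0 = 1, A_1 = 2, A_2 = 2, A_3 = 4, A_4 = 5, A_5 = 2. Minimum distance d = 1.

Enumerate all 2^4 = 16 messages m ∈ F_2^4.
For each, compute codeword c = mG in F_2^8, then tally its weight.
  m = 0000 → c = 00000000, weight = 0.
  m = 1000 → c = 10101001, weight = 4.
  m = 0100 → c = 00010001, weight = 2.
  m = 1100 → c = 10111000, weight = 4.
  m = 0010 → c = 11011001, weight = 5.
  m = 1010 → c = 01110000, weight = 3.
  m = 0110 → c = 11001000, weight = 3.
  m = 1110 → c = 01100001, weight = 3.
  m = 0001 → c = 01110001, weight = 4.
  m = 1001 → c = 11011000, weight = 4.
  m = 0101 → c = 01100000, weight = 2.
  m = 1101 → c = 11001001, weight = 4.
  m = 0011 → c = 10101000, weight = 3.
  m = 1011 → c = 00000001, weight = 1.
  m = 0111 → c = 10111001, weight = 5.
  m = 1111 → c = 00010000, weight = 1.
Tally weights:
  weight 0: 1 codewords.
  weight 1: 2 codewords.
  weight 2: 2 codewords.
  weight 3: 4 codewords.
  weight 4: 5 codewords.
  weight 5: 2 codewords.
Minimum distance d = smallest w > 0 with A_w > 0 = 1.
Sanity: Σ A_w = 16 = 2^4 = 16 ✓.


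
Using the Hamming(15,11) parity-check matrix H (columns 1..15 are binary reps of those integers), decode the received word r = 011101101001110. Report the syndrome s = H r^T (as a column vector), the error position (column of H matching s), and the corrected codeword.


s = (0, 0, 1, 0)^T, error position = 2, corrected codeword c = 001101101001110

Compute s = H r^T mod 2 one row at a time:
  s_1 = 0 + 1 + 0 + 0 + 1 + 1 + 1 + 0 = 4 ≡ 0 (mod 2).
  s_2 = 1 + 0 + 1 + 1 + 1 + 1 + 1 + 0 = 6 ≡ 0 (mod 2).
  s_3 = 1 + 1 + 1 + 1 + 0 + 0 + 1 + 0 = 5 ≡ 1 (mod 2).
  s_4 = 0 + 1 + 0 + 1 + 1 + 0 + 1 + 0 = 4 ≡ 0 (mod 2).
s = (0, 0, 1, 0)^T — this equals column 2 of H (binary 0010), so error is at position 2.
Correct: flip bit 2 of r = 011101101001110 to get c = 001101101001110.


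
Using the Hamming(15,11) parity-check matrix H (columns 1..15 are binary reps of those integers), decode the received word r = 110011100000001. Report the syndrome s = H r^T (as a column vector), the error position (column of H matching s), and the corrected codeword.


s = (1, 0, 0, 0)^T, error position = 8, corrected codeword c = 110011110000001

Compute s = H r^T mod 2 one row at a time:
  s_1 = 0 + 0 + 0 + 0 + 0 + 0 + 0 + 1 = 1 ≡ 1 (mod 2).
  s_2 = 0 + 1 + 1 + 1 + 0 + 0 + 0 + 1 = 4 ≡ 0 (mod 2).
  s_3 = 1 + 0 + 1 + 1 + 0 + 0 + 0 + 1 = 4 ≡ 0 (mod 2).
  s_4 = 1 + 0 + 1 + 1 + 0 + 0 + 0 + 1 = 4 ≡ 0 (mod 2).
s = (1, 0, 0, 0)^T — this equals column 8 of H (binary 1000), so error is at position 8.
Correct: flip bit 8 of r = 110011100000001 to get c = 110011110000001.


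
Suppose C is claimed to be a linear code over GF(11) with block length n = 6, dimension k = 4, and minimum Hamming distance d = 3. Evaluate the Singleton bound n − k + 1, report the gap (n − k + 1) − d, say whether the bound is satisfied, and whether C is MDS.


Singleton RHS = n − k + 1 = 3, slack = 0, bound satisfied, MDS.

Singleton bound: d ≤ n − k + 1.
Here n = 6, k = 4, so n − k + 1 = 3.
Given d = 3, check d ≤ 3: YES.
Slack = (n − k + 1) − d = 0.
The code is MDS (slack = 0).
Description: the claimed parameters are [6, 4, 3]_11; such a code would be MDS (meets Singleton bound).


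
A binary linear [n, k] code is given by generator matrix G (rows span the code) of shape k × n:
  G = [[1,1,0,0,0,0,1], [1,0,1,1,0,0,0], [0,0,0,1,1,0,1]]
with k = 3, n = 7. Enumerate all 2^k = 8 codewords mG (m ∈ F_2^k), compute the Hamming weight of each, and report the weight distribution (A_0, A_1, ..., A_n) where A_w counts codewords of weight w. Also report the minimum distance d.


Weight distribution: A_0 = 1, A_3 = 4, A_4 = 3. Minimum distance d = 3.

Enumerate all 2^3 = 8 messages m ∈ F_2^3.
For each, compute codeword c = mG in F_2^7, then tally its weight.
  m = 000 → c = 0000000, weight = 0.
  m = 100 → c = 1100001, weight = 3.
  m = 010 → c = 1011000, weight = 3.
  m = 110 → c = 0111001, weight = 4.
  m = 001 → c = 0001101, weight = 3.
  m = 101 → c = 1101100, weight = 4.
  m = 011 → c = 1010101, weight = 4.
  m = 111 → c = 0110100, weight = 3.
Tally weights:
  weight 0: 1 codewords.
  weight 3: 4 codewords.
  weight 4: 3 codewords.
Minimum distance d = smallest w > 0 with A_w > 0 = 3.
Sanity: Σ A_w = 8 = 2^3 = 8 ✓.


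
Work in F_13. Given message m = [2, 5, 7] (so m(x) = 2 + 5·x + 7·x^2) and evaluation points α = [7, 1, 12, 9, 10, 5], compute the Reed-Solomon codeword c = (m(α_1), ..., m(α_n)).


c = [3, 1, 4, 3, 11, 7]

Message polynomial: m(x) = 2 + 5·x + 7·x^2 (mod 13).
For each evaluation point α_i, compute m(α_i) mod 13:
  α_1 = 7: Horner steps 7 → 2 → 3, so m(7) = 3.
  α_2 = 1: Horner steps 7 → 12 → 1, so m(1) = 1.
  α_3 = 12: Horner steps 7 → 11 → 4, so m(12) = 4.
  α_4 = 9: Horner steps 7 → 3 → 3, so m(9) = 3.
  α_5 = 10: Horner steps 7 → 10 → 11, so m(10) = 11.
  α_6 = 5: Horner steps 7 → 1 → 7, so m(5) = 7.
Codeword c = [3, 1, 4, 3, 11, 7] ∈ F_13^6.


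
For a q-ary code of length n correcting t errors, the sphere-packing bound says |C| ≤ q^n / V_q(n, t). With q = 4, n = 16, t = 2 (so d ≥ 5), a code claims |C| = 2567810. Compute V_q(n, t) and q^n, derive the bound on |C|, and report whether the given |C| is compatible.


V_q(n, t) = 1129, q^n = 4294967296, Hamming bound = 3804222, |C| = 2567810 ≤ bound (satisfied).

Step 1: Compute V_q(n, t) = Σ_{j=0}^2 C(n, j) (q−1)^j.
  j = 0: C(16,0)·(3)^0 = 1·1 = 1.
  j = 1: C(16,1)·(3)^1 = 16·3 = 48.
  j = 2: C(16,2)·(3)^2 = 120·9 = 1080.
  V_q(n, t) = 1 + 48 + 1080 = 1129.
Step 2: q^n = 4^16 = 4294967296.
Step 3: Hamming bound ⌊q^n / V_q(n,t)⌋ = ⌊4294967296/1129⌋ = 3804222.
Step 4: Compare |C| = 2567810 to 3804222: satisfied.
The claimed |C| lies below the Hamming bound.


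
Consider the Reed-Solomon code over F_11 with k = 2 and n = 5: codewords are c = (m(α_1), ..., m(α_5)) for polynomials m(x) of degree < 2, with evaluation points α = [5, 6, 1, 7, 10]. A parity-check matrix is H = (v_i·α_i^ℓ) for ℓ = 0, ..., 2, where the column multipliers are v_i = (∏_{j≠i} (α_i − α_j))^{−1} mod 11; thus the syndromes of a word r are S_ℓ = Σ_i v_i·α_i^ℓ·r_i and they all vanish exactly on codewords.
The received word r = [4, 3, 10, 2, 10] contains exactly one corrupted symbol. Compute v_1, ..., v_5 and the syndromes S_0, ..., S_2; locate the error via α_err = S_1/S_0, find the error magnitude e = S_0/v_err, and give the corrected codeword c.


S = (1, 1, 1), error at position 3, error magnitude e = 2, c = [4, 3, 8, 2, 10].

Step 1: column multipliers v_i = (∏_{j≠i}(α_i − α_j))^{−1} mod 11.
  i = 1 (α = 5): (5−6)(5−1)(5−7)(5−10) = (−1)·4·(−2)·(−5) = −40 ≡ 4, so v_1 = 4^{−1} = 3 (mod 11).
  i = 2 (α = 6): (6−5)(6−1)(6−7)(6−10) = 1·5·(−1)·(−4) = 20 ≡ 9, so v_2 = 9^{−1} = 5 (mod 11).
  i = 3 (α = 1): (1−5)(1−6)(1−7)(1−10) = (−4)·(−5)·(−6)·(−9) = 1080 ≡ 2, so v_3 = 2^{−1} = 6 (mod 11).
  i = 4 (α = 7): (7−5)(7−6)(7−1)(7−10) = 2·1·6·(−3) = −36 ≡ 8, so v_4 = 8^{−1} = 7 (mod 11).
  i = 5 (α = 10): (10−5)(10−6)(10−1)(10−7) = 5·4·9·3 = 540 ≡ 1, so v_5 = 1^{−1} = 1 (mod 11).
  v = [3, 5, 6, 7, 1].
Step 2: syndromes of r = [4, 3, 10, 2, 10] (all sums mod 11).
  S_0 = Σ v_i r_i = 3·4 + 5·3 + 6·10 + 7·2 + 1·10 = 111 ≡ 1.
  S_1 = Σ v_i α_i r_i = 3·5·4 + 5·6·3 + 6·1·10 + 7·7·2 + 1·10·10 = 408 ≡ 1.
  α_i^2 mod 11 = [3, 3, 1, 5, 1].
  S_2 = Σ v_i α_i^2 r_i = 3·3·4 + 5·3·3 + 6·1·10 + 7·5·2 + 1·1·10 = 221 ≡ 1.
  S = (1, 1, 1) ≠ 0, so r is not a codeword (an error is present).
Step 3: locate the error. For a single error e at position i, S_ℓ = v_i·e·α_i^ℓ, so α_err = S_1/S_0.
  S_0^{−1} = 1^{−1} = 1 (mod 11), so α_err = 1·1 = 1 ≡ 1 = α_3. Error position i = 3.
  Consistency check: S_2/S_1 = 1·1 = 1 ≡ 1 = α_err ✓ (single-error assumption holds).
Step 4: error magnitude e = S_0/v_3 = S_0·∏_{j≠3}(α_3 − α_j) = 1·2 = 2 ≡ 2 (mod 11).
Step 5: correct position 3: c_3 = r_3 − e = 10 − 2 ≡ 8 (mod 11). Hence c = [4, 3, 8, 2, 10].
  Check: interpolating c through the α_i gives m(x) = 9 + 10·x (degree < 2) with m(α_i) = c_i for every i, so c is indeed a codeword.


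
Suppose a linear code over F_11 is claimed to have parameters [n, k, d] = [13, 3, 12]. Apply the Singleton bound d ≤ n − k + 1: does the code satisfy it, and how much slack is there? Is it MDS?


Singleton RHS = n − k + 1 = 11, slack = -1, bound violated (no such code; not MDS).

Singleton bound: d ≤ n − k + 1.
Here n = 13, k = 3, so n − k + 1 = 11.
Given d = 12, check d ≤ 11: NO.
Slack = (n − k + 1) − d = -1.
The slack is negative: d = 12 exceeds n − k + 1 = 11 by 1, so the Singleton bound is violated and no linear [13, 3, 12]_11 code can exist. In particular it is not MDS (MDS requires d = n − k + 1 exactly).
Description: the claimed parameters are [13, 3, 12]_11; such a code would be impossible (violates the Singleton bound).


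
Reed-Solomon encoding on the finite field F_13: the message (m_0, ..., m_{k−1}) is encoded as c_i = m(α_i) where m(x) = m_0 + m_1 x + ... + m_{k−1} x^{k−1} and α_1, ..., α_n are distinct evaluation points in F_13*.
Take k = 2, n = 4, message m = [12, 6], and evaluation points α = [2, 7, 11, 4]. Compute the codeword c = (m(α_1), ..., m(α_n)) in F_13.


c = [11, 2, 0, 10]

Message polynomial: m(x) = 12 + 6·x (mod 13).
For each evaluation point α_i, compute m(α_i) mod 13:
  α_1 = 2: Horner steps 6 → 11, so m(2) = 11.
  α_2 = 7: Horner steps 6 → 2, so m(7) = 2.
  α_3 = 11: Horner steps 6 → 0, so m(11) = 0.
  α_4 = 4: Horner steps 6 → 10, so m(4) = 10.
Codeword c = [11, 2, 0, 10] ∈ F_13^4.


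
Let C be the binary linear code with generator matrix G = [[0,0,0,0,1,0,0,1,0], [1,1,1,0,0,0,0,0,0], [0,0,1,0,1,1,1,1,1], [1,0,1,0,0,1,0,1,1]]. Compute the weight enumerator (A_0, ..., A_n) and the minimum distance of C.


Weight distribution: A_0 = 1, A_2 = 1, A_3 = 3, A_4 = 5, A_5 = 4, A_6 = 1, A_7 = 1. Minimum distance d = 2.

Enumerate all 2^4 = 16 messages m ∈ F_2^4.
For each, compute codeword c = mG in F_2^9, then tally its weight.
  m = 0000 → c = 000000000, weight = 0.
  m = 1000 → c = 000010010, weight = 2.
  m = 0100 → c = 111000000, weight = 3.
  m = 1100 → c = 111010010, weight = 5.
  m = 0010 → c = 001011111, weight = 6.
  m = 1010 → c = 001001101, weight = 4.
  m = 0110 → c = 110011111, weight = 7.
  m = 1110 → c = 110001101, weight = 5.
  m = 0001 → c = 101001011, weight = 5.
  m = 1001 → c = 101011001, weight = 5.
  m = 0101 → c = 010001011, weight = 4.
  m = 1101 → c = 010011001, weight = 4.
  m = 0011 → c = 100010100, weight = 3.
  m = 1011 → c = 100000110, weight = 3.
  m = 0111 → c = 011010100, weight = 4.
  m = 1111 → c = 011000110, weight = 4.
Tally weights:
  weight 0: 1 codewords.
  weight 2: 1 codewords.
  weight 3: 3 codewords.
  weight 4: 5 codewords.
  weight 5: 4 codewords.
  weight 6: 1 codewords.
  weight 7: 1 codewords.
Minimum distance d = smallest w > 0 with A_w > 0 = 2.
Sanity: Σ A_w = 16 = 2^4 = 16 ✓.


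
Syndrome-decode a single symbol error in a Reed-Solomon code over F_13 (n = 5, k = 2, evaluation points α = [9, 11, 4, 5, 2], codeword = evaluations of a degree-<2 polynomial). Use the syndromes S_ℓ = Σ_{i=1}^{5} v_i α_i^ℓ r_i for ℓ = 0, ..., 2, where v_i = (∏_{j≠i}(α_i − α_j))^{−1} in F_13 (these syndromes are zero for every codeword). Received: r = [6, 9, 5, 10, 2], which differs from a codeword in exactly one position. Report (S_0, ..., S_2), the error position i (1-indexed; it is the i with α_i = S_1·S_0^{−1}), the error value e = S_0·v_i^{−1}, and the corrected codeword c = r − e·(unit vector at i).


S = (7, 9, 6), error at position 4, error magnitude e = 10, c = [6, 9, 5, 0, 2].

Step 1: column multipliers v_i = (∏_{j≠i}(α_i − α_j))^{−1} mod 13.
  i = 1 (α = 9): (9−11)(9−4)(9−5)(9−2) = (−2)·5·4·7 = −280 ≡ 6, so v_1 = 6^{−1} = 11 (mod 13).
  i = 2 (α = 11): (11−9)(11−4)(11−5)(11−2) = 2·7·6·9 = 756 ≡ 2, so v_2 = 2^{−1} = 7 (mod 13).
  i = 3 (α = 4): (4−9)(4−11)(4−5)(4−2) = (−5)·(−7)·(−1)·2 = −70 ≡ 8, so v_3 = 8^{−1} = 5 (mod 13).
  i = 4 (α = 5): (5−9)(5−11)(5−4)(5−2) = (−4)·(−6)·1·3 = 72 ≡ 7, so v_4 = 7^{−1} = 2 (mod 13).
  i = 5 (α = 2): (2−9)(2−11)(2−4)(2−5) = (−7)·(−9)·(−2)·(−3) = 378 ≡ 1, so v_5 = 1^{−1} = 1 (mod 13).
  v = [11, 7, 5, 2, 1].
Step 2: syndromes of r = [6, 9, 5, 10, 2] (all sums mod 13).
  S_0 = Σ v_i r_i = 11·6 + 7·9 + 5·5 + 2·10 + 1·2 = 176 ≡ 7.
  S_1 = Σ v_i α_i r_i = 11·9·6 + 7·11·9 + 5·4·5 + 2·5·10 + 1·2·2 = 1491 ≡ 9.
  α_i^2 mod 13 = [3, 4, 3, 12, 4].
  S_2 = Σ v_i α_i^2 r_i = 11·3·6 + 7·4·9 + 5·3·5 + 2·12·10 + 1·4·2 = 773 ≡ 6.
  S = (7, 9, 6) ≠ 0, so r is not a codeword (an error is present).
Step 3: locate the error. For a single error e at position i, S_ℓ = v_i·e·α_i^ℓ, so α_err = S_1/S_0.
  S_0^{−1} = 7^{−1} = 2 (mod 13), so α_err = 9·2 = 18 ≡ 5 = α_4. Error position i = 4.
  Consistency check: S_2/S_1 = 6·3 = 18 ≡ 5 = α_err ✓ (single-error assumption holds).
Step 4: error magnitude e = S_0/v_4 = S_0·∏_{j≠4}(α_4 − α_j) = 7·7 = 49 ≡ 10 (mod 13).
Step 5: correct position 4: c_4 = r_4 − e = 10 − 10 ≡ 0 (mod 13). Hence c = [6, 9, 5, 0, 2].
  Check: interpolating c through the α_i gives m(x) = 12 + 8·x (degree < 2) with m(α_i) = c_i for every i, so c is indeed a codeword.


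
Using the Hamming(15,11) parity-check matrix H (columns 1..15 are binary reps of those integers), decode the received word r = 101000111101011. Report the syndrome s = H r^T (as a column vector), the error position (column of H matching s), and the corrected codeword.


s = (0, 0, 1, 1)^T, error position = 3, corrected codeword c = 100000111101011

Compute s = H r^T mod 2 one row at a time:
  s_1 = 1 + 1 + 1 + 0 + 1 + 0 + 1 + 1 = 6 ≡ 0 (mod 2).
  s_2 = 0 + 0 + 0 + 1 + 1 + 0 + 1 + 1 = 4 ≡ 0 (mod 2).
  s_3 = 0 + 1 + 0 + 1 + 1 + 0 + 1 + 1 = 5 ≡ 1 (mod 2).
  s_4 = 1 + 1 + 0 + 1 + 1 + 0 + 0 + 1 = 5 ≡ 1 (mod 2).
s = (0, 0, 1, 1)^T — this equals column 3 of H (binary 0011), so error is at position 3.
Correct: flip bit 3 of r = 101000111101011 to get c = 100000111101011.


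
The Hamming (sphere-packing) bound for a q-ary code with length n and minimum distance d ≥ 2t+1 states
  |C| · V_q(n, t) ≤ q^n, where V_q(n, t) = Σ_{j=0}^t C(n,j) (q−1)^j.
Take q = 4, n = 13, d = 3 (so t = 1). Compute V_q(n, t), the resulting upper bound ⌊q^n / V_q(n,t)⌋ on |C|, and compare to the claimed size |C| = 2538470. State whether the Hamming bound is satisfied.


V_q(n, t) = 40, q^n = 67108864, Hamming bound = 1677721, |C| = 2538470 > bound (violated).

Step 1: Compute V_q(n, t) = Σ_{j=0}^1 C(n, j) (q−1)^j.
  j = 0: C(13,0)·(3)^0 = 1·1 = 1.
  j = 1: C(13,1)·(3)^1 = 13·3 = 39.
  V_q(n, t) = 1 + 39 = 40.
Step 2: q^n = 4^13 = 67108864.
Step 3: Hamming bound ⌊q^n / V_q(n,t)⌋ = ⌊67108864/40⌋ = 1677721.
Step 4: Compare |C| = 2538470 to 1677721: violated.
The claimed |C| lies above the Hamming bound, so no 4-ary code of length 13 with d ≥ 3 can have 2538470 codewords.


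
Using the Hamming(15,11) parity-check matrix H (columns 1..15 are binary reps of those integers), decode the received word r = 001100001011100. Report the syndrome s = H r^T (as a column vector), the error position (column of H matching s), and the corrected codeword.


s = (0, 1, 0, 0)^T, error position = 4, corrected codeword c = 001000001011100

Compute s = H r^T mod 2 one row at a time:
  s_1 = 0 + 1 + 0 + 1 + 1 + 1 + 0 + 0 = 4 ≡ 0 (mod 2).
  s_2 = 1 + 0 + 0 + 0 + 1 + 1 + 0 + 0 = 3 ≡ 1 (mod 2).
  s_3 = 0 + 1 + 0 + 0 + 0 + 1 + 0 + 0 = 2 ≡ 0 (mod 2).
  s_4 = 0 + 1 + 0 + 0 + 1 + 1 + 1 + 0 = 4 ≡ 0 (mod 2).
s = (0, 1, 0, 0)^T — this equals column 4 of H (binary 0100), so error is at position 4.
Correct: flip bit 4 of r = 001100001011100 to get c = 001000001011100.


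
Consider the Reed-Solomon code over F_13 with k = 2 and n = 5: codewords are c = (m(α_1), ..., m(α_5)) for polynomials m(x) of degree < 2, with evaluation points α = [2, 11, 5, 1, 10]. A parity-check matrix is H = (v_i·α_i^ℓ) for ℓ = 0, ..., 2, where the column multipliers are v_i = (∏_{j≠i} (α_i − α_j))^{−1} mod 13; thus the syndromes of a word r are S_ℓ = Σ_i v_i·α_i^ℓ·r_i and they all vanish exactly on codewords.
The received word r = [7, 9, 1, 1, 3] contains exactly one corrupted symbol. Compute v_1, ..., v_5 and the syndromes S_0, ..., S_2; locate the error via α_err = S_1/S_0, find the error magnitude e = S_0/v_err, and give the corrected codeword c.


S = (6, 4, 7), error at position 3, error magnitude e = 2, c = [7, 9, 12, 1, 3].

Step 1: column multipliers v_i = (∏_{j≠i}(α_i − α_j))^{−1} mod 13.
  i = 1 (α = 2): (2−11)(2−5)(2−1)(2−10) = (−9)·(−3)·1·(−8) = −216 ≡ 5, so v_1 = 5^{−1} = 8 (mod 13).
  i = 2 (α = 11): (11−2)(11−5)(11−1)(11−10) = 9·6·10·1 = 540 ≡ 7, so v_2 = 7^{−1} = 2 (mod 13).
  i = 3 (α = 5): (5−2)(5−11)(5−1)(5−10) = 3·(−6)·4·(−5) = 360 ≡ 9, so v_3 = 9^{−1} = 3 (mod 13).
  i = 4 (α = 1): (1−2)(1−11)(1−5)(1−10) = (−1)·(−10)·(−4)·(−9) = 360 ≡ 9, so v_4 = 9^{−1} = 3 (mod 13).
  i = 5 (α = 10): (10−2)(10−11)(10−5)(10−1) = 8·(−1)·5·9 = −360 ≡ 4, so v_5 = 4^{−1} = 10 (mod 13).
  v = [8, 2, 3, 3, 10].
Step 2: syndromes of r = [7, 9, 1, 1, 3] (all sums mod 13).
  S_0 = Σ v_i r_i = 8·7 + 2·9 + 3·1 + 3·1 + 10·3 = 110 ≡ 6.
  S_1 = Σ v_i α_i r_i = 8·2·7 + 2·11·9 + 3·5·1 + 3·1·1 + 10·10·3 = 628 ≡ 4.
  α_i^2 mod 13 = [4, 4, 12, 1, 9].
  S_2 = Σ v_i α_i^2 r_i = 8·4·7 + 2·4·9 + 3·12·1 + 3·1·1 + 10·9·3 = 605 ≡ 7.
  S = (6, 4, 7) ≠ 0, so r is not a codeword (an error is present).
Step 3: locate the error. For a single error e at position i, S_ℓ = v_i·e·α_i^ℓ, so α_err = S_1/S_0.
  S_0^{−1} = 6^{−1} = 11 (mod 13), so α_err = 4·11 = 44 ≡ 5 = α_3. Error position i = 3.
  Consistency check: S_2/S_1 = 7·10 = 70 ≡ 5 = α_err ✓ (single-error assumption holds).
Step 4: error magnitude e = S_0/v_3 = S_0·∏_{j≠3}(α_3 − α_j) = 6·9 = 54 ≡ 2 (mod 13).
Step 5: correct position 3: c_3 = r_3 − e = 1 − 2 ≡ 12 (mod 13). Hence c = [7, 9, 12, 1, 3].
  Check: interpolating c through the α_i gives m(x) = 8 + 6·x (degree < 2) with m(α_i) = c_i for every i, so c is indeed a codeword.


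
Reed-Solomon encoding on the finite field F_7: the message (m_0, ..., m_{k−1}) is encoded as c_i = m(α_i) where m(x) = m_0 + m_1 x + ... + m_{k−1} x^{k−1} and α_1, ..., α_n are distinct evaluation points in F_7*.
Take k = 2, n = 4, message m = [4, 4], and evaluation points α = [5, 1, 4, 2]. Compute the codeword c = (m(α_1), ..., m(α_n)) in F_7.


c = [3, 1, 6, 5]

Message polynomial: m(x) = 4 + 4·x (mod 7).
For each evaluation point α_i, compute m(α_i) mod 7:
  α_1 = 5: Horner steps 4 → 3, so m(5) = 3.
  α_2 = 1: Horner steps 4 → 1, so m(1) = 1.
  α_3 = 4: Horner steps 4 → 6, so m(4) = 6.
  α_4 = 2: Horner steps 4 → 5, so m(2) = 5.
Codeword c = [3, 1, 6, 5] ∈ F_7^4.


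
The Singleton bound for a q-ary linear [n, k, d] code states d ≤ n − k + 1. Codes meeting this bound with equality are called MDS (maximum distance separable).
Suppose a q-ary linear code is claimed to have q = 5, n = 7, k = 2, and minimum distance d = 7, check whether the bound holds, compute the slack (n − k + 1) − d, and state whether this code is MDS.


Singleton RHS = n − k + 1 = 6, slack = -1, bound violated (no such code; not MDS).

Singleton bound: d ≤ n − k + 1.
Here n = 7, k = 2, so n − k + 1 = 6.
Given d = 7, check d ≤ 6: NO.
Slack = (n − k + 1) − d = -1.
The slack is negative: d = 7 exceeds n − k + 1 = 6 by 1, so the Singleton bound is violated and no linear [7, 2, 7]_5 code can exist. In particular it is not MDS (MDS requires d = n − k + 1 exactly).
Description: the claimed parameters are [7, 2, 7]_5; such a code would be impossible (violates the Singleton bound).


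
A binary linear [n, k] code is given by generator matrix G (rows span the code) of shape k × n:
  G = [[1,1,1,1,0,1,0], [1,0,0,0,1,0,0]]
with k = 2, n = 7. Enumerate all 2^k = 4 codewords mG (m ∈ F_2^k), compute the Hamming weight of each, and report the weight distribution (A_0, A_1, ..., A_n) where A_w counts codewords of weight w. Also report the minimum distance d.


Weight distribution: A_0 = 1, A_2 = 1, A_5 = 2. Minimum distance d = 2.

Enumerate all 2^2 = 4 messages m ∈ F_2^2.
For each, compute codeword c = mG in F_2^7, then tally its weight.
  m = 00 → c = 0000000, weight = 0.
  m = 10 → c = 1111010, weight = 5.
  m = 01 → c = 1000100, weight = 2.
  m = 11 → c = 0111110, weight = 5.
Tally weights:
  weight 0: 1 codewords.
  weight 2: 1 codewords.
  weight 5: 2 codewords.
Minimum distance d = smallest w > 0 with A_w > 0 = 2.
Sanity: Σ A_w = 4 = 2^2 = 4 ✓.


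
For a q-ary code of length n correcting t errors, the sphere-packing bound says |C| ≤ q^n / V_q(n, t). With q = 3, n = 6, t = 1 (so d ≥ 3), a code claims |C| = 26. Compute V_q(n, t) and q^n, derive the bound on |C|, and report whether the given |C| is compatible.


V_q(n, t) = 13, q^n = 729, Hamming bound = 56, |C| = 26 ≤ bound (satisfied).

Step 1: Compute V_q(n, t) = Σ_{j=0}^1 C(n, j) (q−1)^j.
  j = 0: C(6,0)·(2)^0 = 1·1 = 1.
  j = 1: C(6,1)·(2)^1 = 6·2 = 12.
  V_q(n, t) = 1 + 12 = 13.
Step 2: q^n = 3^6 = 729.
Step 3: Hamming bound ⌊q^n / V_q(n,t)⌋ = ⌊729/13⌋ = 56.
Step 4: Compare |C| = 26 to 56: satisfied.
The claimed |C| lies below the Hamming bound.


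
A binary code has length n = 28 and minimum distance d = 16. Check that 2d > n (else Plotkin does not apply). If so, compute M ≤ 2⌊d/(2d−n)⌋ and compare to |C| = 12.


Plotkin bound M ≤ 8; given |C| = 12 > bound (violated).

Check applicability: 2d = 32, n = 28.
2d − n = 4 > 0, so Plotkin applies.
Compute d/(2d−n) = 16/4 ≈ 4.0000.
⌊d/(2d−n)⌋ = 4.
Plotkin bound: M ≤ 2·4 = 8.
Given |C| = 12, check: VIOLATED.
This |C| is above the Plotkin bound, so no binary code with n = 28, d = 16 and 12 codewords exists.


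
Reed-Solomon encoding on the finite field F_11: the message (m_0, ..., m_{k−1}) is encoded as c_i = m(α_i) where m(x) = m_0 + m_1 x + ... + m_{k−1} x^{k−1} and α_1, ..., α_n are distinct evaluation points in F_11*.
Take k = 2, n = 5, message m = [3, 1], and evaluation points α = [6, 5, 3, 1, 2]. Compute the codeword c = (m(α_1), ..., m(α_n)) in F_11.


c = [9, 8, 6, 4, 5]

Message polynomial: m(x) = 3 + 1·x (mod 11).
For each evaluation point α_i, compute m(α_i) mod 11:
  α_1 = 6: Horner steps 1 → 9, so m(6) = 9.
  α_2 = 5: Horner steps 1 → 8, so m(5) = 8.
  α_3 = 3: Horner steps 1 → 6, so m(3) = 6.
  α_4 = 1: Horner steps 1 → 4, so m(1) = 4.
  α_5 = 2: Horner steps 1 → 5, so m(2) = 5.
Codeword c = [9, 8, 6, 4, 5] ∈ F_11^5.


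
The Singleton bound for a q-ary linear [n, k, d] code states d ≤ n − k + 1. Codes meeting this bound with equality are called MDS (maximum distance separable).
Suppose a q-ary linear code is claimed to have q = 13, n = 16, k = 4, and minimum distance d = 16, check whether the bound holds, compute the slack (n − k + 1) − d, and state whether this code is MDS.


Singleton RHS = n − k + 1 = 13, slack = -3, bound violated (no such code; not MDS).

Singleton bound: d ≤ n − k + 1.
Here n = 16, k = 4, so n − k + 1 = 13.
Given d = 16, check d ≤ 13: NO.
Slack = (n − k + 1) − d = -3.
The slack is negative: d = 16 exceeds n − k + 1 = 13 by 3, so the Singleton bound is violated and no linear [16, 4, 16]_13 code can exist. In particular it is not MDS (MDS requires d = n − k + 1 exactly).
Description: the claimed parameters are [16, 4, 16]_13; such a code would be impossible (violates the Singleton bound).


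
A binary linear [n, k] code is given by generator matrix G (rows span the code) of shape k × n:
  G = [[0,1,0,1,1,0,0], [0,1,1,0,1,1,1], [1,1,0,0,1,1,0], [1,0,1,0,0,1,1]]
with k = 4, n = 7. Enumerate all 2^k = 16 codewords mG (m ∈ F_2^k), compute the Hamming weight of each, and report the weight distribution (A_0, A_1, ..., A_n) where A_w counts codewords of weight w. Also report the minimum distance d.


Weight distribution: A_0 = 1, A_1 = 1, A_2 = 1, A_3 = 5, A_4 = 5, A_5 = 1, A_6 = 1, A_7 = 1. Minimum distance d = 1.

Enumerate all 2^4 = 16 messages m ∈ F_2^4.
For each, compute codeword c = mG in F_2^7, then tally its weight.
  m = 0000 → c = 0000000, weight = 0.
  m = 1000 → c = 0101100, weight = 3.
  m = 0100 → c = 0110111, weight = 5.
  m = 1100 → c = 0011011, weight = 4.
  m = 0010 → c = 1100110, weight = 4.
  m = 1010 → c = 1001010, weight = 3.
  m = 0110 → c = 1010001, weight = 3.
  m = 1110 → c = 1111101, weight = 6.
  m = 0001 → c = 1010011, weight = 4.
  m = 1001 → c = 1111111, weight = 7.
  m = 0101 → c = 1100100, weight = 3.
  m = 1101 → c = 1001000, weight = 2.
  m = 0011 → c = 0110101, weight = 4.
  m = 1011 → c = 0011001, weight = 3.
  m = 0111 → c = 0000010, weight = 1.
  m = 1111 → c = 0101110, weight = 4.
Tally weights:
  weight 0: 1 codewords.
  weight 1: 1 codewords.
  weight 2: 1 codewords.
  weight 3: 5 codewords.
  weight 4: 5 codewords.
  weight 5: 1 codewords.
  weight 6: 1 codewords.
  weight 7: 1 codewords.
Minimum distance d = smallest w > 0 with A_w > 0 = 1.
Sanity: Σ A_w = 16 = 2^4 = 16 ✓.


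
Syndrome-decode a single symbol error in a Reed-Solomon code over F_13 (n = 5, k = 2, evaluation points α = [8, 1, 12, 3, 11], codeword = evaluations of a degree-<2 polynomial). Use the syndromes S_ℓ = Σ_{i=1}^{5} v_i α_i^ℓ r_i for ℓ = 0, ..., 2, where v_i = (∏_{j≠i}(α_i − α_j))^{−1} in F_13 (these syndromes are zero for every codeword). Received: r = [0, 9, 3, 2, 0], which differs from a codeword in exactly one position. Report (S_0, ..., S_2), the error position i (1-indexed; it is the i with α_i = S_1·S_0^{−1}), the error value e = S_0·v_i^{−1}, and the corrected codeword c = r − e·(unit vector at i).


S = (12, 5, 1), error at position 1, error magnitude e = 9, c = [4, 9, 3, 2, 0].

Step 1: column multipliers v_i = (∏_{j≠i}(α_i − α_j))^{−1} mod 13.
  i = 1 (α = 8): (8−1)(8−12)(8−3)(8−11) = 7·(−4)·5·(−3) = 420 ≡ 4, so v_1 = 4^{−1} = 10 (mod 13).
  i = 2 (α = 1): (1−8)(1−12)(1−3)(1−11) = (−7)·(−11)·(−2)·(−10) = 1540 ≡ 6, so v_2 = 6^{−1} = 11 (mod 13).
  i = 3 (α = 12): (12−8)(12−1)(12−3)(12−11) = 4·11·9·1 = 396 ≡ 6, so v_3 = 6^{−1} = 11 (mod 13).
  i = 4 (α = 3): (3−8)(3−1)(3−12)(3−11) = (−5)·2·(−9)·(−8) = −720 ≡ 8, so v_4 = 8^{−1} = 5 (mod 13).
  i = 5 (α = 11): (11−8)(11−1)(11−12)(11−3) = 3·10·(−1)·8 = −240 ≡ 7, so v_5 = 7^{−1} = 2 (mod 13).
  v = [10, 11, 11, 5, 2].
Step 2: syndromes of r = [0, 9, 3, 2, 0] (all sums mod 13).
  S_0 = Σ v_i r_i = 10·0 + 11·9 + 11·3 + 5·2 + 2·0 = 142 ≡ 12.
  S_1 = Σ v_i α_i r_i = 10·8·0 + 11·1·9 + 11·12·3 + 5·3·2 + 2·11·0 = 525 ≡ 5.
  α_i^2 mod 13 = [12, 1, 1, 9, 4].
  S_2 = Σ v_i α_i^2 r_i = 10·12·0 + 11·1·9 + 11·1·3 + 5·9·2 + 2·4·0 = 222 ≡ 1.
  S = (12, 5, 1) ≠ 0, so r is not a codeword (an error is present).
Step 3: locate the error. For a single error e at position i, S_ℓ = v_i·e·α_i^ℓ, so α_err = S_1/S_0.
  S_0^{−1} = 12^{−1} = 12 (mod 13), so α_err = 5·12 = 60 ≡ 8 = α_1. Error position i = 1.
  Consistency check: S_2/S_1 = 1·8 = 8 ≡ 8 = α_err ✓ (single-error assumption holds).
Step 4: error magnitude e = S_0/v_1 = S_0·∏_{j≠1}(α_1 − α_j) = 12·4 = 48 ≡ 9 (mod 13).
Step 5: correct position 1: c_1 = r_1 − e = 0 − 9 ≡ 4 (mod 13). Hence c = [4, 9, 3, 2, 0].
  Check: interpolating c through the α_i gives m(x) = 6 + 3·x (degree < 2) with m(α_i) = c_i for every i, so c is indeed a codeword.
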